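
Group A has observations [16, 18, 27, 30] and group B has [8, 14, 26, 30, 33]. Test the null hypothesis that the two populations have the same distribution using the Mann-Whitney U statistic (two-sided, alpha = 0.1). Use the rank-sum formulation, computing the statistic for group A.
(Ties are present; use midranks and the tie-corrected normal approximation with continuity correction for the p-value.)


Step 1: Combine and sort all 9 observations; assign midranks.
sorted (value, group): (8,Y), (14,Y), (16,X), (18,X), (26,Y), (27,X), (30,X), (30,Y), (33,Y)
ranks: 8->1, 14->2, 16->3, 18->4, 26->5, 27->6, 30->7.5, 30->7.5, 33->9
Step 2: Rank sum for X: R1 = 3 + 4 + 6 + 7.5 = 20.5.
Step 3: U_X = R1 - n1(n1+1)/2 = 20.5 - 4*5/2 = 20.5 - 10 = 10.5.
       U_Y = n1*n2 - U_X = 20 - 10.5 = 9.5.
Step 4: Ties are present, so use the tie-corrected normal approximation (with continuity correction) for the p-value.
Step 5: p-value = 1.000000; compare to alpha = 0.1. fail to reject H0.

U_X = 10.5, p = 1.000000, fail to reject H0 at alpha = 0.1.


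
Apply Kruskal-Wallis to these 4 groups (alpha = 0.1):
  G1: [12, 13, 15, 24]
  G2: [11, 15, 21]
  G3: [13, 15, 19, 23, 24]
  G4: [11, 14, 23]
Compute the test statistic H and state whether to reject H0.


Step 1: Combine all N = 15 observations and assign midranks.
sorted (value, group, rank): (11,G2,1.5), (11,G4,1.5), (12,G1,3), (13,G1,4.5), (13,G3,4.5), (14,G4,6), (15,G1,8), (15,G2,8), (15,G3,8), (19,G3,10), (21,G2,11), (23,G3,12.5), (23,G4,12.5), (24,G1,14.5), (24,G3,14.5)
Step 2: Sum ranks within each group.
R_1 = 30 (n_1 = 4)
R_2 = 20.5 (n_2 = 3)
R_3 = 49.5 (n_3 = 5)
R_4 = 20 (n_4 = 3)
Step 3: H = 12/(N(N+1)) * sum(R_i^2/n_i) - 3(N+1)
     = 12/(15*16) * (30^2/4 + 20.5^2/3 + 49.5^2/5 + 20^2/3) - 3*16
     = 0.050000 * 988.467 - 48
     = 1.423333.
Step 4: Ties present; correction factor C = 1 - 48/(15^3 - 15) = 0.985714. Corrected H = 1.423333 / 0.985714 = 1.443961.
Step 5: Under H0, H ~ chi^2(3); p-value = 0.695263.
Step 6: alpha = 0.1. fail to reject H0.

H = 1.4440, df = 3, p = 0.695263, fail to reject H0.


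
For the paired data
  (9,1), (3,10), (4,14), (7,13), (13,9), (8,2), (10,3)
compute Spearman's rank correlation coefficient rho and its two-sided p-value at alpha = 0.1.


Step 1: Rank x and y separately (midranks; no ties here).
rank(x): 9->5, 3->1, 4->2, 7->3, 13->7, 8->4, 10->6
rank(y): 1->1, 10->5, 14->7, 13->6, 9->4, 2->2, 3->3
Step 2: d_i = R_x(i) - R_y(i); compute d_i^2.
  (5-1)^2=16, (1-5)^2=16, (2-7)^2=25, (3-6)^2=9, (7-4)^2=9, (4-2)^2=4, (6-3)^2=9
sum(d^2) = 88.
Step 3: rho = 1 - 6*88 / (7*(7^2 - 1)) = 1 - 528/336 = -0.571429.
Step 4: Under H0, t = rho * sqrt((n-2)/(1-rho^2)) = -1.5570 ~ t(5).
Step 5: Two-sided p-value from the t-distribution with 5 df = 0.180202.
Step 6: alpha = 0.1. fail to reject H0.

rho = -0.5714, p = 0.180202, fail to reject H0 at alpha = 0.1.


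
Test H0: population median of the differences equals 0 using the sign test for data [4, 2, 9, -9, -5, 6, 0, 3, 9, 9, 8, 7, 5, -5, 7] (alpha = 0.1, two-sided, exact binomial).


Step 1: Discard zero differences. Original n = 15; n_eff = number of nonzero differences = 14.
Nonzero differences (with sign): +4, +2, +9, -9, -5, +6, +3, +9, +9, +8, +7, +5, -5, +7
Step 2: Count signs: positive = 11, negative = 3.
Step 3: Under H0: P(positive) = 0.5, so the number of positives S ~ Bin(14, 0.5).
Step 4: Two-sided exact p-value = sum of Bin(14,0.5) probabilities at or below the observed probability = 0.057373.
Step 5: alpha = 0.1. reject H0.

n_eff = 14, pos = 11, neg = 3, p = 0.057373, reject H0.


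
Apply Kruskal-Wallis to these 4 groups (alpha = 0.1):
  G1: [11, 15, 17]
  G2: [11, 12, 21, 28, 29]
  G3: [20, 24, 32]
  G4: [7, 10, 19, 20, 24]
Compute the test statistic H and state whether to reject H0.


Step 1: Combine all N = 16 observations and assign midranks.
sorted (value, group, rank): (7,G4,1), (10,G4,2), (11,G1,3.5), (11,G2,3.5), (12,G2,5), (15,G1,6), (17,G1,7), (19,G4,8), (20,G3,9.5), (20,G4,9.5), (21,G2,11), (24,G3,12.5), (24,G4,12.5), (28,G2,14), (29,G2,15), (32,G3,16)
Step 2: Sum ranks within each group.
R_1 = 16.5 (n_1 = 3)
R_2 = 48.5 (n_2 = 5)
R_3 = 38 (n_3 = 3)
R_4 = 33 (n_4 = 5)
Step 3: H = 12/(N(N+1)) * sum(R_i^2/n_i) - 3(N+1)
     = 12/(16*17) * (16.5^2/3 + 48.5^2/5 + 38^2/3 + 33^2/5) - 3*17
     = 0.044118 * 1260.33 - 51
     = 4.602941.
Step 4: Ties present; correction factor C = 1 - 18/(16^3 - 16) = 0.995588. Corrected H = 4.602941 / 0.995588 = 4.623338.
Step 5: Under H0, H ~ chi^2(3); p-value = 0.201549.
Step 6: alpha = 0.1. fail to reject H0.

H = 4.6233, df = 3, p = 0.201549, fail to reject H0.


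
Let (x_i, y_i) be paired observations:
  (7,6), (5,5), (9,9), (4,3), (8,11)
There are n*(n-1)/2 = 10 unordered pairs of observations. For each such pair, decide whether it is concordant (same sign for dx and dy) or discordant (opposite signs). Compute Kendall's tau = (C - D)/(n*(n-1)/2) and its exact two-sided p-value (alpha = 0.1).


Step 1: Enumerate the 10 unordered pairs (i,j) with i<j and classify each by sign(x_j-x_i) * sign(y_j-y_i).
  (1,2):dx=-2,dy=-1->C; (1,3):dx=+2,dy=+3->C; (1,4):dx=-3,dy=-3->C; (1,5):dx=+1,dy=+5->C
  (2,3):dx=+4,dy=+4->C; (2,4):dx=-1,dy=-2->C; (2,5):dx=+3,dy=+6->C; (3,4):dx=-5,dy=-6->C
  (3,5):dx=-1,dy=+2->D; (4,5):dx=+4,dy=+8->C
Step 2: C = 9, D = 1, total pairs = 10.
Step 3: tau = (C - D)/(n(n-1)/2) = (9 - 1)/10 = 0.800000.
Step 4: Exact two-sided p-value (enumerate n! = 120 permutations of y under H0): p = 0.083333.
Step 5: alpha = 0.1. reject H0.

tau_b = 0.8000 (C=9, D=1), p = 0.083333, reject H0.


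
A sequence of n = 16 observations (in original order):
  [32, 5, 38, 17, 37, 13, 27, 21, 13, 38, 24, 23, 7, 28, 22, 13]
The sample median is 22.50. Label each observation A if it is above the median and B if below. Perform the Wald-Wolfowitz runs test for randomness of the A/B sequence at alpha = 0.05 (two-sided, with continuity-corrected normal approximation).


Step 1: Compute median = 22.50; label A = above, B = below.
Labels in order: ABABABABBAAABABB  (n_A = 8, n_B = 8)
Step 2: Count runs R = 12.
Step 3: Under H0 (random ordering), E[R] = 2*n_A*n_B/(n_A+n_B) + 1 = 2*8*8/16 + 1 = 9.0000.
        Var[R] = 2*n_A*n_B*(2*n_A*n_B - n_A - n_B) / ((n_A+n_B)^2 * (n_A+n_B-1)) = 14336/3840 = 3.7333.
        SD[R] = 1.9322.
Step 4: Continuity-corrected z = (R - 0.5 - E[R]) / SD[R] = (12 - 0.5 - 9.0000) / 1.9322 = 1.2939.
Step 5: Two-sided p-value via normal approximation = 2*(1 - Phi(|z|)) = 0.195709.
Step 6: alpha = 0.05. fail to reject H0.

R = 12, z = 1.2939, p = 0.195709, fail to reject H0.


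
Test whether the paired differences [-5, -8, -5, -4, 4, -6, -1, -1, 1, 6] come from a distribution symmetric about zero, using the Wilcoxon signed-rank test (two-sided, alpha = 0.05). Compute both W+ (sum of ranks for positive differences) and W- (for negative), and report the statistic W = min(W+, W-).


Step 1: Drop any zero differences (none here) and take |d_i|.
|d| = [5, 8, 5, 4, 4, 6, 1, 1, 1, 6]
Step 2: Midrank |d_i| (ties get averaged ranks).
ranks: |5|->6.5, |8|->10, |5|->6.5, |4|->4.5, |4|->4.5, |6|->8.5, |1|->2, |1|->2, |1|->2, |6|->8.5
Step 3: Attach original signs; sum ranks with positive sign and with negative sign.
W+ = 4.5 + 2 + 8.5 = 15
W- = 6.5 + 10 + 6.5 + 4.5 + 8.5 + 2 + 2 = 40
(Check: W+ + W- = 55 should equal n(n+1)/2 = 55.)
Step 4: Test statistic W = min(W+, W-) = 15.
Step 5: Ties in |d|, so use the tie-corrected normal approximation.
        E[W] = n(n+1)/4 = 10*11/4 = 27.5.
        Tie groups: |d|=1 (t=3), |d|=4 (t=2), |d|=5 (t=2), |d|=6 (t=2); sum(t^3 - t) = 42.
        Var[W] = n(n+1)(2n+1)/24 - sum(t^3-t)/48 = 2310/24 - 42/48 = 95.375.
        z = (W - E[W]) / sqrt(Var[W]) = (15 - 27.5) / 9.7660 = -1.2799.
        Two-sided p = 2*Phi(z) = 0.200563.
Step 6: alpha = 0.05. fail to reject H0.

W+ = 15, W- = 40, W = min = 15, p = 0.200563, fail to reject H0.


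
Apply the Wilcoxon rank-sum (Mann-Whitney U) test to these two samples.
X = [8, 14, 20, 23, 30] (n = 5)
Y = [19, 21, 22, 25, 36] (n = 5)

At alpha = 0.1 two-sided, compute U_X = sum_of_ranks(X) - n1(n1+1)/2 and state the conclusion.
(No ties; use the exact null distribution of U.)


Step 1: Combine and sort all 10 observations; assign midranks.
sorted (value, group): (8,X), (14,X), (19,Y), (20,X), (21,Y), (22,Y), (23,X), (25,Y), (30,X), (36,Y)
ranks: 8->1, 14->2, 19->3, 20->4, 21->5, 22->6, 23->7, 25->8, 30->9, 36->10
Step 2: Rank sum for X: R1 = 1 + 2 + 4 + 7 + 9 = 23.
Step 3: U_X = R1 - n1(n1+1)/2 = 23 - 5*6/2 = 23 - 15 = 8.
       U_Y = n1*n2 - U_X = 25 - 8 = 17.
Step 4: No ties, so the exact null distribution of U (based on enumerating the C(10,5) = 252 equally likely rank assignments) gives the two-sided p-value.
Step 5: p-value = 0.420635; compare to alpha = 0.1. fail to reject H0.

U_X = 8, p = 0.420635, fail to reject H0 at alpha = 0.1.


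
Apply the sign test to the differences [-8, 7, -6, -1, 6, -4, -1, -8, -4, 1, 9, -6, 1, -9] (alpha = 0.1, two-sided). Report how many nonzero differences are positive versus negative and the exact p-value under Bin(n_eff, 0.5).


Step 1: Discard zero differences. Original n = 14; n_eff = number of nonzero differences = 14.
Nonzero differences (with sign): -8, +7, -6, -1, +6, -4, -1, -8, -4, +1, +9, -6, +1, -9
Step 2: Count signs: positive = 5, negative = 9.
Step 3: Under H0: P(positive) = 0.5, so the number of positives S ~ Bin(14, 0.5).
Step 4: Two-sided exact p-value = sum of Bin(14,0.5) probabilities at or below the observed probability = 0.423950.
Step 5: alpha = 0.1. fail to reject H0.

n_eff = 14, pos = 5, neg = 9, p = 0.423950, fail to reject H0.


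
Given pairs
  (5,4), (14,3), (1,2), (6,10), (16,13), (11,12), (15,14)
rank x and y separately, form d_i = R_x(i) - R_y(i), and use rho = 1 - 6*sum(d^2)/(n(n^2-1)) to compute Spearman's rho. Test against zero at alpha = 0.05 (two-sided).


Step 1: Rank x and y separately (midranks; no ties here).
rank(x): 5->2, 14->5, 1->1, 6->3, 16->7, 11->4, 15->6
rank(y): 4->3, 3->2, 2->1, 10->4, 13->6, 12->5, 14->7
Step 2: d_i = R_x(i) - R_y(i); compute d_i^2.
  (2-3)^2=1, (5-2)^2=9, (1-1)^2=0, (3-4)^2=1, (7-6)^2=1, (4-5)^2=1, (6-7)^2=1
sum(d^2) = 14.
Step 3: rho = 1 - 6*14 / (7*(7^2 - 1)) = 1 - 84/336 = 0.750000.
Step 4: Under H0, t = rho * sqrt((n-2)/(1-rho^2)) = 2.5355 ~ t(5).
Step 5: Two-sided p-value from the t-distribution with 5 df = 0.052181.
Step 6: alpha = 0.05. fail to reject H0.

rho = 0.7500, p = 0.052181, fail to reject H0 at alpha = 0.05.


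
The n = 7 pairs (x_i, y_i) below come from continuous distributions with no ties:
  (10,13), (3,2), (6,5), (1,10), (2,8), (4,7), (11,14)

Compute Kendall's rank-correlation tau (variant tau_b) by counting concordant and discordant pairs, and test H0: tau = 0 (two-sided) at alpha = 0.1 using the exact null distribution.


Step 1: Enumerate the 21 unordered pairs (i,j) with i<j and classify each by sign(x_j-x_i) * sign(y_j-y_i).
  (1,2):dx=-7,dy=-11->C; (1,3):dx=-4,dy=-8->C; (1,4):dx=-9,dy=-3->C; (1,5):dx=-8,dy=-5->C
  (1,6):dx=-6,dy=-6->C; (1,7):dx=+1,dy=+1->C; (2,3):dx=+3,dy=+3->C; (2,4):dx=-2,dy=+8->D
  (2,5):dx=-1,dy=+6->D; (2,6):dx=+1,dy=+5->C; (2,7):dx=+8,dy=+12->C; (3,4):dx=-5,dy=+5->D
  (3,5):dx=-4,dy=+3->D; (3,6):dx=-2,dy=+2->D; (3,7):dx=+5,dy=+9->C; (4,5):dx=+1,dy=-2->D
  (4,6):dx=+3,dy=-3->D; (4,7):dx=+10,dy=+4->C; (5,6):dx=+2,dy=-1->D; (5,7):dx=+9,dy=+6->C
  (6,7):dx=+7,dy=+7->C
Step 2: C = 13, D = 8, total pairs = 21.
Step 3: tau = (C - D)/(n(n-1)/2) = (13 - 8)/21 = 0.238095.
Step 4: Exact two-sided p-value (enumerate n! = 5040 permutations of y under H0): p = 0.561905.
Step 5: alpha = 0.1. fail to reject H0.

tau_b = 0.2381 (C=13, D=8), p = 0.561905, fail to reject H0.


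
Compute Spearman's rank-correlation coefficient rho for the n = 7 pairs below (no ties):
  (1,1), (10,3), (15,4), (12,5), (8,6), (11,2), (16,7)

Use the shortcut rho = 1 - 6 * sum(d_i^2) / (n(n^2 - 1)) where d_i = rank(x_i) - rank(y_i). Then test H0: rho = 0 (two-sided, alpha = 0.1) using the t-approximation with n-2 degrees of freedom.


Step 1: Rank x and y separately (midranks; no ties here).
rank(x): 1->1, 10->3, 15->6, 12->5, 8->2, 11->4, 16->7
rank(y): 1->1, 3->3, 4->4, 5->5, 6->6, 2->2, 7->7
Step 2: d_i = R_x(i) - R_y(i); compute d_i^2.
  (1-1)^2=0, (3-3)^2=0, (6-4)^2=4, (5-5)^2=0, (2-6)^2=16, (4-2)^2=4, (7-7)^2=0
sum(d^2) = 24.
Step 3: rho = 1 - 6*24 / (7*(7^2 - 1)) = 1 - 144/336 = 0.571429.
Step 4: Under H0, t = rho * sqrt((n-2)/(1-rho^2)) = 1.5570 ~ t(5).
Step 5: Two-sided p-value from the t-distribution with 5 df = 0.180202.
Step 6: alpha = 0.1. fail to reject H0.

rho = 0.5714, p = 0.180202, fail to reject H0 at alpha = 0.1.


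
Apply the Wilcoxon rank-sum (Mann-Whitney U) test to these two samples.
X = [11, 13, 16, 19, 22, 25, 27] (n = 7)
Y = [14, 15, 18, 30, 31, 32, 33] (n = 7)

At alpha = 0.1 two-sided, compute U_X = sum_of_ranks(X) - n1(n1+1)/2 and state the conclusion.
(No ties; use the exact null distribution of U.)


Step 1: Combine and sort all 14 observations; assign midranks.
sorted (value, group): (11,X), (13,X), (14,Y), (15,Y), (16,X), (18,Y), (19,X), (22,X), (25,X), (27,X), (30,Y), (31,Y), (32,Y), (33,Y)
ranks: 11->1, 13->2, 14->3, 15->4, 16->5, 18->6, 19->7, 22->8, 25->9, 27->10, 30->11, 31->12, 32->13, 33->14
Step 2: Rank sum for X: R1 = 1 + 2 + 5 + 7 + 8 + 9 + 10 = 42.
Step 3: U_X = R1 - n1(n1+1)/2 = 42 - 7*8/2 = 42 - 28 = 14.
       U_Y = n1*n2 - U_X = 49 - 14 = 35.
Step 4: No ties, so the exact null distribution of U (based on enumerating the C(14,7) = 3432 equally likely rank assignments) gives the two-sided p-value.
Step 5: p-value = 0.208625; compare to alpha = 0.1. fail to reject H0.

U_X = 14, p = 0.208625, fail to reject H0 at alpha = 0.1.


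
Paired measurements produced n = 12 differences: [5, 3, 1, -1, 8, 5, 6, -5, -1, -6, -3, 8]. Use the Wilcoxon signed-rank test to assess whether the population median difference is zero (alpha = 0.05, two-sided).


Step 1: Drop any zero differences (none here) and take |d_i|.
|d| = [5, 3, 1, 1, 8, 5, 6, 5, 1, 6, 3, 8]
Step 2: Midrank |d_i| (ties get averaged ranks).
ranks: |5|->7, |3|->4.5, |1|->2, |1|->2, |8|->11.5, |5|->7, |6|->9.5, |5|->7, |1|->2, |6|->9.5, |3|->4.5, |8|->11.5
Step 3: Attach original signs; sum ranks with positive sign and with negative sign.
W+ = 7 + 4.5 + 2 + 11.5 + 7 + 9.5 + 11.5 = 53
W- = 2 + 7 + 2 + 9.5 + 4.5 = 25
(Check: W+ + W- = 78 should equal n(n+1)/2 = 78.)
Step 4: Test statistic W = min(W+, W-) = 25.
Step 5: Ties in |d|, so use the tie-corrected normal approximation.
        E[W] = n(n+1)/4 = 12*13/4 = 39.
        Tie groups: |d|=1 (t=3), |d|=3 (t=2), |d|=5 (t=3), |d|=6 (t=2), |d|=8 (t=2); sum(t^3 - t) = 66.
        Var[W] = n(n+1)(2n+1)/24 - sum(t^3-t)/48 = 3900/24 - 66/48 = 161.125.
        z = (W - E[W]) / sqrt(Var[W]) = (25 - 39) / 12.6935 = -1.1029.
        Two-sided p = 2*Phi(z) = 0.270059.
Step 6: alpha = 0.05. fail to reject H0.

W+ = 53, W- = 25, W = min = 25, p = 0.270059, fail to reject H0.


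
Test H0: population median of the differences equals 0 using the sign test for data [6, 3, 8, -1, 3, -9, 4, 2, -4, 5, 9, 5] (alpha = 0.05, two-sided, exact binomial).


Step 1: Discard zero differences. Original n = 12; n_eff = number of nonzero differences = 12.
Nonzero differences (with sign): +6, +3, +8, -1, +3, -9, +4, +2, -4, +5, +9, +5
Step 2: Count signs: positive = 9, negative = 3.
Step 3: Under H0: P(positive) = 0.5, so the number of positives S ~ Bin(12, 0.5).
Step 4: Two-sided exact p-value = sum of Bin(12,0.5) probabilities at or below the observed probability = 0.145996.
Step 5: alpha = 0.05. fail to reject H0.

n_eff = 12, pos = 9, neg = 3, p = 0.145996, fail to reject H0.


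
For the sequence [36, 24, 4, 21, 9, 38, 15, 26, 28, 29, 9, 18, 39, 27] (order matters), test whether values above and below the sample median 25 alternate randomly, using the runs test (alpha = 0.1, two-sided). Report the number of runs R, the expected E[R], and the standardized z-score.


Step 1: Compute median = 25; label A = above, B = below.
Labels in order: ABBBBABAAABBAA  (n_A = 7, n_B = 7)
Step 2: Count runs R = 7.
Step 3: Under H0 (random ordering), E[R] = 2*n_A*n_B/(n_A+n_B) + 1 = 2*7*7/14 + 1 = 8.0000.
        Var[R] = 2*n_A*n_B*(2*n_A*n_B - n_A - n_B) / ((n_A+n_B)^2 * (n_A+n_B-1)) = 8232/2548 = 3.2308.
        SD[R] = 1.7974.
Step 4: Continuity-corrected z = (R + 0.5 - E[R]) / SD[R] = (7 + 0.5 - 8.0000) / 1.7974 = -0.2782.
Step 5: Two-sided p-value via normal approximation = 2*(1 - Phi(|z|)) = 0.780879.
Step 6: alpha = 0.1. fail to reject H0.

R = 7, z = -0.2782, p = 0.780879, fail to reject H0.


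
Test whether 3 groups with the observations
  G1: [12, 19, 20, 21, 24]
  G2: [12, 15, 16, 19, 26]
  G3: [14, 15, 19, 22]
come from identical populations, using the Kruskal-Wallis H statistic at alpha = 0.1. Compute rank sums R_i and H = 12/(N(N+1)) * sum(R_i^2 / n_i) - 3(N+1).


Step 1: Combine all N = 14 observations and assign midranks.
sorted (value, group, rank): (12,G1,1.5), (12,G2,1.5), (14,G3,3), (15,G2,4.5), (15,G3,4.5), (16,G2,6), (19,G1,8), (19,G2,8), (19,G3,8), (20,G1,10), (21,G1,11), (22,G3,12), (24,G1,13), (26,G2,14)
Step 2: Sum ranks within each group.
R_1 = 43.5 (n_1 = 5)
R_2 = 34 (n_2 = 5)
R_3 = 27.5 (n_3 = 4)
Step 3: H = 12/(N(N+1)) * sum(R_i^2/n_i) - 3(N+1)
     = 12/(14*15) * (43.5^2/5 + 34^2/5 + 27.5^2/4) - 3*15
     = 0.057143 * 798.712 - 45
     = 0.640714.
Step 4: Ties present; correction factor C = 1 - 36/(14^3 - 14) = 0.986813. Corrected H = 0.640714 / 0.986813 = 0.649276.
Step 5: Under H0, H ~ chi^2(2); p-value = 0.722789.
Step 6: alpha = 0.1. fail to reject H0.

H = 0.6493, df = 2, p = 0.722789, fail to reject H0.


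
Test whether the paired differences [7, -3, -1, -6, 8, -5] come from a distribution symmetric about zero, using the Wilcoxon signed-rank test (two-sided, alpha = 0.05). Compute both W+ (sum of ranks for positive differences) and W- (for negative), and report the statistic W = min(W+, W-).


Step 1: Drop any zero differences (none here) and take |d_i|.
|d| = [7, 3, 1, 6, 8, 5]
Step 2: Midrank |d_i| (ties get averaged ranks).
ranks: |7|->5, |3|->2, |1|->1, |6|->4, |8|->6, |5|->3
Step 3: Attach original signs; sum ranks with positive sign and with negative sign.
W+ = 5 + 6 = 11
W- = 2 + 1 + 4 + 3 = 10
(Check: W+ + W- = 21 should equal n(n+1)/2 = 21.)
Step 4: Test statistic W = min(W+, W-) = 10.
Step 5: No ties, so the exact null distribution over the 2^6 = 64 sign assignments gives the two-sided p-value = 1.000000.
Step 6: alpha = 0.05. fail to reject H0.

W+ = 11, W- = 10, W = min = 10, p = 1.000000, fail to reject H0.


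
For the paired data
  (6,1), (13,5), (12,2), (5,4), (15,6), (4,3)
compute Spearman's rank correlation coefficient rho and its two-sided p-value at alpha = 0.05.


Step 1: Rank x and y separately (midranks; no ties here).
rank(x): 6->3, 13->5, 12->4, 5->2, 15->6, 4->1
rank(y): 1->1, 5->5, 2->2, 4->4, 6->6, 3->3
Step 2: d_i = R_x(i) - R_y(i); compute d_i^2.
  (3-1)^2=4, (5-5)^2=0, (4-2)^2=4, (2-4)^2=4, (6-6)^2=0, (1-3)^2=4
sum(d^2) = 16.
Step 3: rho = 1 - 6*16 / (6*(6^2 - 1)) = 1 - 96/210 = 0.542857.
Step 4: Under H0, t = rho * sqrt((n-2)/(1-rho^2)) = 1.2928 ~ t(4).
Step 5: Two-sided p-value from the t-distribution with 4 df = 0.265703.
Step 6: alpha = 0.05. fail to reject H0.

rho = 0.5429, p = 0.265703, fail to reject H0 at alpha = 0.05.


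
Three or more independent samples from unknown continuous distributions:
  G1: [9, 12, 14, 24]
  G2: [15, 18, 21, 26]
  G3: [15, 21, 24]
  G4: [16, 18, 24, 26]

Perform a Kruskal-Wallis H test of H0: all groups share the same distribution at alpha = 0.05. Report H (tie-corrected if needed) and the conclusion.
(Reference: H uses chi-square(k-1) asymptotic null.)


Step 1: Combine all N = 15 observations and assign midranks.
sorted (value, group, rank): (9,G1,1), (12,G1,2), (14,G1,3), (15,G2,4.5), (15,G3,4.5), (16,G4,6), (18,G2,7.5), (18,G4,7.5), (21,G2,9.5), (21,G3,9.5), (24,G1,12), (24,G3,12), (24,G4,12), (26,G2,14.5), (26,G4,14.5)
Step 2: Sum ranks within each group.
R_1 = 18 (n_1 = 4)
R_2 = 36 (n_2 = 4)
R_3 = 26 (n_3 = 3)
R_4 = 40 (n_4 = 4)
Step 3: H = 12/(N(N+1)) * sum(R_i^2/n_i) - 3(N+1)
     = 12/(15*16) * (18^2/4 + 36^2/4 + 26^2/3 + 40^2/4) - 3*16
     = 0.050000 * 1030.33 - 48
     = 3.516667.
Step 4: Ties present; correction factor C = 1 - 48/(15^3 - 15) = 0.985714. Corrected H = 3.516667 / 0.985714 = 3.567633.
Step 5: Under H0, H ~ chi^2(3); p-value = 0.312096.
Step 6: alpha = 0.05. fail to reject H0.

H = 3.5676, df = 3, p = 0.312096, fail to reject H0.


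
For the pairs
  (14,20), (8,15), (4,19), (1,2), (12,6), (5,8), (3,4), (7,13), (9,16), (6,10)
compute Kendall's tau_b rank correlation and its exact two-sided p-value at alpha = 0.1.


Step 1: Enumerate the 45 unordered pairs (i,j) with i<j and classify each by sign(x_j-x_i) * sign(y_j-y_i).
  (1,2):dx=-6,dy=-5->C; (1,3):dx=-10,dy=-1->C; (1,4):dx=-13,dy=-18->C; (1,5):dx=-2,dy=-14->C
  (1,6):dx=-9,dy=-12->C; (1,7):dx=-11,dy=-16->C; (1,8):dx=-7,dy=-7->C; (1,9):dx=-5,dy=-4->C
  (1,10):dx=-8,dy=-10->C; (2,3):dx=-4,dy=+4->D; (2,4):dx=-7,dy=-13->C; (2,5):dx=+4,dy=-9->D
  (2,6):dx=-3,dy=-7->C; (2,7):dx=-5,dy=-11->C; (2,8):dx=-1,dy=-2->C; (2,9):dx=+1,dy=+1->C
  (2,10):dx=-2,dy=-5->C; (3,4):dx=-3,dy=-17->C; (3,5):dx=+8,dy=-13->D; (3,6):dx=+1,dy=-11->D
  (3,7):dx=-1,dy=-15->C; (3,8):dx=+3,dy=-6->D; (3,9):dx=+5,dy=-3->D; (3,10):dx=+2,dy=-9->D
  (4,5):dx=+11,dy=+4->C; (4,6):dx=+4,dy=+6->C; (4,7):dx=+2,dy=+2->C; (4,8):dx=+6,dy=+11->C
  (4,9):dx=+8,dy=+14->C; (4,10):dx=+5,dy=+8->C; (5,6):dx=-7,dy=+2->D; (5,7):dx=-9,dy=-2->C
  (5,8):dx=-5,dy=+7->D; (5,9):dx=-3,dy=+10->D; (5,10):dx=-6,dy=+4->D; (6,7):dx=-2,dy=-4->C
  (6,8):dx=+2,dy=+5->C; (6,9):dx=+4,dy=+8->C; (6,10):dx=+1,dy=+2->C; (7,8):dx=+4,dy=+9->C
  (7,9):dx=+6,dy=+12->C; (7,10):dx=+3,dy=+6->C; (8,9):dx=+2,dy=+3->C; (8,10):dx=-1,dy=-3->C
  (9,10):dx=-3,dy=-6->C
Step 2: C = 34, D = 11, total pairs = 45.
Step 3: tau = (C - D)/(n(n-1)/2) = (34 - 11)/45 = 0.511111.
Step 4: Exact two-sided p-value (enumerate n! = 3628800 permutations of y under H0): p = 0.046623.
Step 5: alpha = 0.1. reject H0.

tau_b = 0.5111 (C=34, D=11), p = 0.046623, reject H0.


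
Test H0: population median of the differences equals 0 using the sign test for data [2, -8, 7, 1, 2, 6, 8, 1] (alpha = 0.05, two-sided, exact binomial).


Step 1: Discard zero differences. Original n = 8; n_eff = number of nonzero differences = 8.
Nonzero differences (with sign): +2, -8, +7, +1, +2, +6, +8, +1
Step 2: Count signs: positive = 7, negative = 1.
Step 3: Under H0: P(positive) = 0.5, so the number of positives S ~ Bin(8, 0.5).
Step 4: Two-sided exact p-value = sum of Bin(8,0.5) probabilities at or below the observed probability = 0.070312.
Step 5: alpha = 0.05. fail to reject H0.

n_eff = 8, pos = 7, neg = 1, p = 0.070312, fail to reject H0.


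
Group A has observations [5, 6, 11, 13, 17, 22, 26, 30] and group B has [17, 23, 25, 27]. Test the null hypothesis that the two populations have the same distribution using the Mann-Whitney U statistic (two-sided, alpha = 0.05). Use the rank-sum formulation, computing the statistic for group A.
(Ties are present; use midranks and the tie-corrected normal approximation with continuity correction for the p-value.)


Step 1: Combine and sort all 12 observations; assign midranks.
sorted (value, group): (5,X), (6,X), (11,X), (13,X), (17,X), (17,Y), (22,X), (23,Y), (25,Y), (26,X), (27,Y), (30,X)
ranks: 5->1, 6->2, 11->3, 13->4, 17->5.5, 17->5.5, 22->7, 23->8, 25->9, 26->10, 27->11, 30->12
Step 2: Rank sum for X: R1 = 1 + 2 + 3 + 4 + 5.5 + 7 + 10 + 12 = 44.5.
Step 3: U_X = R1 - n1(n1+1)/2 = 44.5 - 8*9/2 = 44.5 - 36 = 8.5.
       U_Y = n1*n2 - U_X = 32 - 8.5 = 23.5.
Step 4: Ties are present, so use the tie-corrected normal approximation (with continuity correction) for the p-value.
Step 5: p-value = 0.233663; compare to alpha = 0.05. fail to reject H0.

U_X = 8.5, p = 0.233663, fail to reject H0 at alpha = 0.05.


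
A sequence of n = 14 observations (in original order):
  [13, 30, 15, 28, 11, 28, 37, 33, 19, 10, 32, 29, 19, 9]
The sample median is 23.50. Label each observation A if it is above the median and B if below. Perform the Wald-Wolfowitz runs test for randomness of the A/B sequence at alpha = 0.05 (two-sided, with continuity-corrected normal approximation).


Step 1: Compute median = 23.50; label A = above, B = below.
Labels in order: BABABAAABBAABB  (n_A = 7, n_B = 7)
Step 2: Count runs R = 9.
Step 3: Under H0 (random ordering), E[R] = 2*n_A*n_B/(n_A+n_B) + 1 = 2*7*7/14 + 1 = 8.0000.
        Var[R] = 2*n_A*n_B*(2*n_A*n_B - n_A - n_B) / ((n_A+n_B)^2 * (n_A+n_B-1)) = 8232/2548 = 3.2308.
        SD[R] = 1.7974.
Step 4: Continuity-corrected z = (R - 0.5 - E[R]) / SD[R] = (9 - 0.5 - 8.0000) / 1.7974 = 0.2782.
Step 5: Two-sided p-value via normal approximation = 2*(1 - Phi(|z|)) = 0.780879.
Step 6: alpha = 0.05. fail to reject H0.

R = 9, z = 0.2782, p = 0.780879, fail to reject H0.


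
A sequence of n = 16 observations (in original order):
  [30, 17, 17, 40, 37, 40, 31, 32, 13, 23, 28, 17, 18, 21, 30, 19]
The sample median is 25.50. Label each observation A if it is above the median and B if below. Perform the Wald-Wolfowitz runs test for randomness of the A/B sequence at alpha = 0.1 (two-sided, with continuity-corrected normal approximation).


Step 1: Compute median = 25.50; label A = above, B = below.
Labels in order: ABBAAAAABBABBBAB  (n_A = 8, n_B = 8)
Step 2: Count runs R = 8.
Step 3: Under H0 (random ordering), E[R] = 2*n_A*n_B/(n_A+n_B) + 1 = 2*8*8/16 + 1 = 9.0000.
        Var[R] = 2*n_A*n_B*(2*n_A*n_B - n_A - n_B) / ((n_A+n_B)^2 * (n_A+n_B-1)) = 14336/3840 = 3.7333.
        SD[R] = 1.9322.
Step 4: Continuity-corrected z = (R + 0.5 - E[R]) / SD[R] = (8 + 0.5 - 9.0000) / 1.9322 = -0.2588.
Step 5: Two-sided p-value via normal approximation = 2*(1 - Phi(|z|)) = 0.795809.
Step 6: alpha = 0.1. fail to reject H0.

R = 8, z = -0.2588, p = 0.795809, fail to reject H0.


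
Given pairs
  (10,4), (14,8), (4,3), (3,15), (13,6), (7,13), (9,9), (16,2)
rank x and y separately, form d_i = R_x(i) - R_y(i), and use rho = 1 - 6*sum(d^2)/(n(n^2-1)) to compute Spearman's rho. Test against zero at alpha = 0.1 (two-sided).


Step 1: Rank x and y separately (midranks; no ties here).
rank(x): 10->5, 14->7, 4->2, 3->1, 13->6, 7->3, 9->4, 16->8
rank(y): 4->3, 8->5, 3->2, 15->8, 6->4, 13->7, 9->6, 2->1
Step 2: d_i = R_x(i) - R_y(i); compute d_i^2.
  (5-3)^2=4, (7-5)^2=4, (2-2)^2=0, (1-8)^2=49, (6-4)^2=4, (3-7)^2=16, (4-6)^2=4, (8-1)^2=49
sum(d^2) = 130.
Step 3: rho = 1 - 6*130 / (8*(8^2 - 1)) = 1 - 780/504 = -0.547619.
Step 4: Under H0, t = rho * sqrt((n-2)/(1-rho^2)) = -1.6031 ~ t(6).
Step 5: Two-sided p-value from the t-distribution with 6 df = 0.160026.
Step 6: alpha = 0.1. fail to reject H0.

rho = -0.5476, p = 0.160026, fail to reject H0 at alpha = 0.1.


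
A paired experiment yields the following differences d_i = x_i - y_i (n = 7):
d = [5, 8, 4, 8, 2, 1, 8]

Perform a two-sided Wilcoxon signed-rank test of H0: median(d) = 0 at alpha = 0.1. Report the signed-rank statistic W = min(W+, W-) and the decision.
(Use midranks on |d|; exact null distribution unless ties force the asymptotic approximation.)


Step 1: Drop any zero differences (none here) and take |d_i|.
|d| = [5, 8, 4, 8, 2, 1, 8]
Step 2: Midrank |d_i| (ties get averaged ranks).
ranks: |5|->4, |8|->6, |4|->3, |8|->6, |2|->2, |1|->1, |8|->6
Step 3: Attach original signs; sum ranks with positive sign and with negative sign.
W+ = 4 + 6 + 3 + 6 + 2 + 1 + 6 = 28
W- = 0 = 0
(Check: W+ + W- = 28 should equal n(n+1)/2 = 28.)
Step 4: Test statistic W = min(W+, W-) = 0.
Step 5: Ties in |d|, so use the tie-corrected normal approximation.
        E[W] = n(n+1)/4 = 7*8/4 = 14.
        Tie groups: |d|=8 (t=3); sum(t^3 - t) = 24.
        Var[W] = n(n+1)(2n+1)/24 - sum(t^3-t)/48 = 840/24 - 24/48 = 34.5.
        z = (W - E[W]) / sqrt(Var[W]) = (0 - 14) / 5.8737 = -2.3835.
        Two-sided p = 2*Phi(z) = 0.017148.
Step 6: alpha = 0.1. reject H0.

W+ = 28, W- = 0, W = min = 0, p = 0.017148, reject H0.


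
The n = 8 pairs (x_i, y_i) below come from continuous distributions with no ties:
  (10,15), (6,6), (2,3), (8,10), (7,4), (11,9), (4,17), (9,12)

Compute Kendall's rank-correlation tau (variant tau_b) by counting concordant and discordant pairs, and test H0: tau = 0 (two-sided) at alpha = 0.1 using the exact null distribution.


Step 1: Enumerate the 28 unordered pairs (i,j) with i<j and classify each by sign(x_j-x_i) * sign(y_j-y_i).
  (1,2):dx=-4,dy=-9->C; (1,3):dx=-8,dy=-12->C; (1,4):dx=-2,dy=-5->C; (1,5):dx=-3,dy=-11->C
  (1,6):dx=+1,dy=-6->D; (1,7):dx=-6,dy=+2->D; (1,8):dx=-1,dy=-3->C; (2,3):dx=-4,dy=-3->C
  (2,4):dx=+2,dy=+4->C; (2,5):dx=+1,dy=-2->D; (2,6):dx=+5,dy=+3->C; (2,7):dx=-2,dy=+11->D
  (2,8):dx=+3,dy=+6->C; (3,4):dx=+6,dy=+7->C; (3,5):dx=+5,dy=+1->C; (3,6):dx=+9,dy=+6->C
  (3,7):dx=+2,dy=+14->C; (3,8):dx=+7,dy=+9->C; (4,5):dx=-1,dy=-6->C; (4,6):dx=+3,dy=-1->D
  (4,7):dx=-4,dy=+7->D; (4,8):dx=+1,dy=+2->C; (5,6):dx=+4,dy=+5->C; (5,7):dx=-3,dy=+13->D
  (5,8):dx=+2,dy=+8->C; (6,7):dx=-7,dy=+8->D; (6,8):dx=-2,dy=+3->D; (7,8):dx=+5,dy=-5->D
Step 2: C = 18, D = 10, total pairs = 28.
Step 3: tau = (C - D)/(n(n-1)/2) = (18 - 10)/28 = 0.285714.
Step 4: Exact two-sided p-value (enumerate n! = 40320 permutations of y under H0): p = 0.398760.
Step 5: alpha = 0.1. fail to reject H0.

tau_b = 0.2857 (C=18, D=10), p = 0.398760, fail to reject H0.


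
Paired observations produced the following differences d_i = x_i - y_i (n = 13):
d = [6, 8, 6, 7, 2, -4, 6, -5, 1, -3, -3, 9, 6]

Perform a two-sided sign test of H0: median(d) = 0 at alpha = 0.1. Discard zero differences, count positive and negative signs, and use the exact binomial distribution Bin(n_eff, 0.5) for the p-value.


Step 1: Discard zero differences. Original n = 13; n_eff = number of nonzero differences = 13.
Nonzero differences (with sign): +6, +8, +6, +7, +2, -4, +6, -5, +1, -3, -3, +9, +6
Step 2: Count signs: positive = 9, negative = 4.
Step 3: Under H0: P(positive) = 0.5, so the number of positives S ~ Bin(13, 0.5).
Step 4: Two-sided exact p-value = sum of Bin(13,0.5) probabilities at or below the observed probability = 0.266846.
Step 5: alpha = 0.1. fail to reject H0.

n_eff = 13, pos = 9, neg = 4, p = 0.266846, fail to reject H0.


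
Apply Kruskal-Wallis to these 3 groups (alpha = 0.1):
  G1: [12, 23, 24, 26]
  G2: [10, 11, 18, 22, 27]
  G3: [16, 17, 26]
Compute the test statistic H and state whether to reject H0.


Step 1: Combine all N = 12 observations and assign midranks.
sorted (value, group, rank): (10,G2,1), (11,G2,2), (12,G1,3), (16,G3,4), (17,G3,5), (18,G2,6), (22,G2,7), (23,G1,8), (24,G1,9), (26,G1,10.5), (26,G3,10.5), (27,G2,12)
Step 2: Sum ranks within each group.
R_1 = 30.5 (n_1 = 4)
R_2 = 28 (n_2 = 5)
R_3 = 19.5 (n_3 = 3)
Step 3: H = 12/(N(N+1)) * sum(R_i^2/n_i) - 3(N+1)
     = 12/(12*13) * (30.5^2/4 + 28^2/5 + 19.5^2/3) - 3*13
     = 0.076923 * 516.112 - 39
     = 0.700962.
Step 4: Ties present; correction factor C = 1 - 6/(12^3 - 12) = 0.996503. Corrected H = 0.700962 / 0.996503 = 0.703421.
Step 5: Under H0, H ~ chi^2(2); p-value = 0.703484.
Step 6: alpha = 0.1. fail to reject H0.

H = 0.7034, df = 2, p = 0.703484, fail to reject H0.


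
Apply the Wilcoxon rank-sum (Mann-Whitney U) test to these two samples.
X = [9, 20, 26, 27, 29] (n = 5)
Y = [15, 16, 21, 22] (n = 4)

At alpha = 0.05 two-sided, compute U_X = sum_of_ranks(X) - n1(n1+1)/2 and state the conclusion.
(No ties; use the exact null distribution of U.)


Step 1: Combine and sort all 9 observations; assign midranks.
sorted (value, group): (9,X), (15,Y), (16,Y), (20,X), (21,Y), (22,Y), (26,X), (27,X), (29,X)
ranks: 9->1, 15->2, 16->3, 20->4, 21->5, 22->6, 26->7, 27->8, 29->9
Step 2: Rank sum for X: R1 = 1 + 4 + 7 + 8 + 9 = 29.
Step 3: U_X = R1 - n1(n1+1)/2 = 29 - 5*6/2 = 29 - 15 = 14.
       U_Y = n1*n2 - U_X = 20 - 14 = 6.
Step 4: No ties, so the exact null distribution of U (based on enumerating the C(9,5) = 126 equally likely rank assignments) gives the two-sided p-value.
Step 5: p-value = 0.412698; compare to alpha = 0.05. fail to reject H0.

U_X = 14, p = 0.412698, fail to reject H0 at alpha = 0.05.


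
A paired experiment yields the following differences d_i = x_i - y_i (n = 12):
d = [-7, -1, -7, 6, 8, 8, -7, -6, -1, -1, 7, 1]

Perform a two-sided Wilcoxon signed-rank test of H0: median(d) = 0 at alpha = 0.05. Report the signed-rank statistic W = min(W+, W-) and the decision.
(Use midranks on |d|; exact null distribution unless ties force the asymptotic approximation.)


Step 1: Drop any zero differences (none here) and take |d_i|.
|d| = [7, 1, 7, 6, 8, 8, 7, 6, 1, 1, 7, 1]
Step 2: Midrank |d_i| (ties get averaged ranks).
ranks: |7|->8.5, |1|->2.5, |7|->8.5, |6|->5.5, |8|->11.5, |8|->11.5, |7|->8.5, |6|->5.5, |1|->2.5, |1|->2.5, |7|->8.5, |1|->2.5
Step 3: Attach original signs; sum ranks with positive sign and with negative sign.
W+ = 5.5 + 11.5 + 11.5 + 8.5 + 2.5 = 39.5
W- = 8.5 + 2.5 + 8.5 + 8.5 + 5.5 + 2.5 + 2.5 = 38.5
(Check: W+ + W- = 78 should equal n(n+1)/2 = 78.)
Step 4: Test statistic W = min(W+, W-) = 38.5.
Step 5: Ties in |d|, so use the tie-corrected normal approximation.
        E[W] = n(n+1)/4 = 12*13/4 = 39.
        Tie groups: |d|=1 (t=4), |d|=6 (t=2), |d|=7 (t=4), |d|=8 (t=2); sum(t^3 - t) = 132.
        Var[W] = n(n+1)(2n+1)/24 - sum(t^3-t)/48 = 3900/24 - 132/48 = 159.75.
        z = (W - E[W]) / sqrt(Var[W]) = (38.5 - 39) / 12.6392 = -0.0396.
        Two-sided p = 2*Phi(z) = 0.968444.
Step 6: alpha = 0.05. fail to reject H0.

W+ = 39.5, W- = 38.5, W = min = 38.5, p = 0.968444, fail to reject H0.


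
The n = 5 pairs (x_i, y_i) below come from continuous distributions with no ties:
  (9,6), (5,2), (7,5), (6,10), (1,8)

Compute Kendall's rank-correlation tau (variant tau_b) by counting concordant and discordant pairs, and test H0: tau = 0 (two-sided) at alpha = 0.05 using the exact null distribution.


Step 1: Enumerate the 10 unordered pairs (i,j) with i<j and classify each by sign(x_j-x_i) * sign(y_j-y_i).
  (1,2):dx=-4,dy=-4->C; (1,3):dx=-2,dy=-1->C; (1,4):dx=-3,dy=+4->D; (1,5):dx=-8,dy=+2->D
  (2,3):dx=+2,dy=+3->C; (2,4):dx=+1,dy=+8->C; (2,5):dx=-4,dy=+6->D; (3,4):dx=-1,dy=+5->D
  (3,5):dx=-6,dy=+3->D; (4,5):dx=-5,dy=-2->C
Step 2: C = 5, D = 5, total pairs = 10.
Step 3: tau = (C - D)/(n(n-1)/2) = (5 - 5)/10 = 0.000000.
Step 4: Exact two-sided p-value (enumerate n! = 120 permutations of y under H0): p = 1.000000.
Step 5: alpha = 0.05. fail to reject H0.

tau_b = 0.0000 (C=5, D=5), p = 1.000000, fail to reject H0.


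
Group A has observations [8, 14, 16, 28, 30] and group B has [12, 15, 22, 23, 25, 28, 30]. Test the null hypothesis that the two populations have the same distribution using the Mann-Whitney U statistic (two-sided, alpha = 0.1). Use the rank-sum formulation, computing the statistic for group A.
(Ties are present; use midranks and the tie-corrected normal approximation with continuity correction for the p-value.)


Step 1: Combine and sort all 12 observations; assign midranks.
sorted (value, group): (8,X), (12,Y), (14,X), (15,Y), (16,X), (22,Y), (23,Y), (25,Y), (28,X), (28,Y), (30,X), (30,Y)
ranks: 8->1, 12->2, 14->3, 15->4, 16->5, 22->6, 23->7, 25->8, 28->9.5, 28->9.5, 30->11.5, 30->11.5
Step 2: Rank sum for X: R1 = 1 + 3 + 5 + 9.5 + 11.5 = 30.
Step 3: U_X = R1 - n1(n1+1)/2 = 30 - 5*6/2 = 30 - 15 = 15.
       U_Y = n1*n2 - U_X = 35 - 15 = 20.
Step 4: Ties are present, so use the tie-corrected normal approximation (with continuity correction) for the p-value.
Step 5: p-value = 0.744469; compare to alpha = 0.1. fail to reject H0.

U_X = 15, p = 0.744469, fail to reject H0 at alpha = 0.1.


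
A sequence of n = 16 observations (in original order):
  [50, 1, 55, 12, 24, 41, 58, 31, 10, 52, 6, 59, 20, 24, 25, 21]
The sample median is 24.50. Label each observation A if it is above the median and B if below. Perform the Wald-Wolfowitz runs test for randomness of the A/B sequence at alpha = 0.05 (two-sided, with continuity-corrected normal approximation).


Step 1: Compute median = 24.50; label A = above, B = below.
Labels in order: ABABBAAABABABBAB  (n_A = 8, n_B = 8)
Step 2: Count runs R = 12.
Step 3: Under H0 (random ordering), E[R] = 2*n_A*n_B/(n_A+n_B) + 1 = 2*8*8/16 + 1 = 9.0000.
        Var[R] = 2*n_A*n_B*(2*n_A*n_B - n_A - n_B) / ((n_A+n_B)^2 * (n_A+n_B-1)) = 14336/3840 = 3.7333.
        SD[R] = 1.9322.
Step 4: Continuity-corrected z = (R - 0.5 - E[R]) / SD[R] = (12 - 0.5 - 9.0000) / 1.9322 = 1.2939.
Step 5: Two-sided p-value via normal approximation = 2*(1 - Phi(|z|)) = 0.195709.
Step 6: alpha = 0.05. fail to reject H0.

R = 12, z = 1.2939, p = 0.195709, fail to reject H0.


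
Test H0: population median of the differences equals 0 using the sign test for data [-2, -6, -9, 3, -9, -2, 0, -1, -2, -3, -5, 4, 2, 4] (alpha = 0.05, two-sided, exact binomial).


Step 1: Discard zero differences. Original n = 14; n_eff = number of nonzero differences = 13.
Nonzero differences (with sign): -2, -6, -9, +3, -9, -2, -1, -2, -3, -5, +4, +2, +4
Step 2: Count signs: positive = 4, negative = 9.
Step 3: Under H0: P(positive) = 0.5, so the number of positives S ~ Bin(13, 0.5).
Step 4: Two-sided exact p-value = sum of Bin(13,0.5) probabilities at or below the observed probability = 0.266846.
Step 5: alpha = 0.05. fail to reject H0.

n_eff = 13, pos = 4, neg = 9, p = 0.266846, fail to reject H0.


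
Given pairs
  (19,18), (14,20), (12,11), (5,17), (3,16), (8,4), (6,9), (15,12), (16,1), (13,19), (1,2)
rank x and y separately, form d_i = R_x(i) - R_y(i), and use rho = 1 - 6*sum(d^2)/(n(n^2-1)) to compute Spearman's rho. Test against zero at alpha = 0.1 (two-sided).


Step 1: Rank x and y separately (midranks; no ties here).
rank(x): 19->11, 14->8, 12->6, 5->3, 3->2, 8->5, 6->4, 15->9, 16->10, 13->7, 1->1
rank(y): 18->9, 20->11, 11->5, 17->8, 16->7, 4->3, 9->4, 12->6, 1->1, 19->10, 2->2
Step 2: d_i = R_x(i) - R_y(i); compute d_i^2.
  (11-9)^2=4, (8-11)^2=9, (6-5)^2=1, (3-8)^2=25, (2-7)^2=25, (5-3)^2=4, (4-4)^2=0, (9-6)^2=9, (10-1)^2=81, (7-10)^2=9, (1-2)^2=1
sum(d^2) = 168.
Step 3: rho = 1 - 6*168 / (11*(11^2 - 1)) = 1 - 1008/1320 = 0.236364.
Step 4: Under H0, t = rho * sqrt((n-2)/(1-rho^2)) = 0.7298 ~ t(9).
Step 5: Two-sided p-value from the t-distribution with 9 df = 0.484091.
Step 6: alpha = 0.1. fail to reject H0.

rho = 0.2364, p = 0.484091, fail to reject H0 at alpha = 0.1.


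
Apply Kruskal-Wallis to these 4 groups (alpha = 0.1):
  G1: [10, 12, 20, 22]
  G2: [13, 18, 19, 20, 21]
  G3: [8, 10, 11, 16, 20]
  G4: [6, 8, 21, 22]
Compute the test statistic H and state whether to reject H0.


Step 1: Combine all N = 18 observations and assign midranks.
sorted (value, group, rank): (6,G4,1), (8,G3,2.5), (8,G4,2.5), (10,G1,4.5), (10,G3,4.5), (11,G3,6), (12,G1,7), (13,G2,8), (16,G3,9), (18,G2,10), (19,G2,11), (20,G1,13), (20,G2,13), (20,G3,13), (21,G2,15.5), (21,G4,15.5), (22,G1,17.5), (22,G4,17.5)
Step 2: Sum ranks within each group.
R_1 = 42 (n_1 = 4)
R_2 = 57.5 (n_2 = 5)
R_3 = 35 (n_3 = 5)
R_4 = 36.5 (n_4 = 4)
Step 3: H = 12/(N(N+1)) * sum(R_i^2/n_i) - 3(N+1)
     = 12/(18*19) * (42^2/4 + 57.5^2/5 + 35^2/5 + 36.5^2/4) - 3*19
     = 0.035088 * 1680.31 - 57
     = 1.958333.
Step 4: Ties present; correction factor C = 1 - 48/(18^3 - 18) = 0.991744. Corrected H = 1.958333 / 0.991744 = 1.974636.
Step 5: Under H0, H ~ chi^2(3); p-value = 0.577688.
Step 6: alpha = 0.1. fail to reject H0.

H = 1.9746, df = 3, p = 0.577688, fail to reject H0.


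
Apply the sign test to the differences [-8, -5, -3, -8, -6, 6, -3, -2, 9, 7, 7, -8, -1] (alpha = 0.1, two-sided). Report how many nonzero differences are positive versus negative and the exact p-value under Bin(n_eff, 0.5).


Step 1: Discard zero differences. Original n = 13; n_eff = number of nonzero differences = 13.
Nonzero differences (with sign): -8, -5, -3, -8, -6, +6, -3, -2, +9, +7, +7, -8, -1
Step 2: Count signs: positive = 4, negative = 9.
Step 3: Under H0: P(positive) = 0.5, so the number of positives S ~ Bin(13, 0.5).
Step 4: Two-sided exact p-value = sum of Bin(13,0.5) probabilities at or below the observed probability = 0.266846.
Step 5: alpha = 0.1. fail to reject H0.

n_eff = 13, pos = 4, neg = 9, p = 0.266846, fail to reject H0.


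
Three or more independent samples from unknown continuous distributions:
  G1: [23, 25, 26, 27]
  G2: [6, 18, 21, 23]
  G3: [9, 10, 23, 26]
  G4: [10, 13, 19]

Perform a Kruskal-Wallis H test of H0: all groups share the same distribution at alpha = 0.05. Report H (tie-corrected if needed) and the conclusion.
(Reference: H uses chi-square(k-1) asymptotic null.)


Step 1: Combine all N = 15 observations and assign midranks.
sorted (value, group, rank): (6,G2,1), (9,G3,2), (10,G3,3.5), (10,G4,3.5), (13,G4,5), (18,G2,6), (19,G4,7), (21,G2,8), (23,G1,10), (23,G2,10), (23,G3,10), (25,G1,12), (26,G1,13.5), (26,G3,13.5), (27,G1,15)
Step 2: Sum ranks within each group.
R_1 = 50.5 (n_1 = 4)
R_2 = 25 (n_2 = 4)
R_3 = 29 (n_3 = 4)
R_4 = 15.5 (n_4 = 3)
Step 3: H = 12/(N(N+1)) * sum(R_i^2/n_i) - 3(N+1)
     = 12/(15*16) * (50.5^2/4 + 25^2/4 + 29^2/4 + 15.5^2/3) - 3*16
     = 0.050000 * 1084.15 - 48
     = 6.207292.
Step 4: Ties present; correction factor C = 1 - 36/(15^3 - 15) = 0.989286. Corrected H = 6.207292 / 0.989286 = 6.274519.
Step 5: Under H0, H ~ chi^2(3); p-value = 0.098992.
Step 6: alpha = 0.05. fail to reject H0.

H = 6.2745, df = 3, p = 0.098992, fail to reject H0.
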